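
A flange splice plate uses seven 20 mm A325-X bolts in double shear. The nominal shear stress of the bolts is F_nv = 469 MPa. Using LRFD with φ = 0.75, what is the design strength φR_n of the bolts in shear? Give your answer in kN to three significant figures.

A_b = π × 20² / 4 = 314.2 mm².
R_n = F_nv · A_b · n · n_s = 469 × 314.2 × 7 × 2 / 1000 = 2063 kN.
Design strength φR_n = 0.75 × 2063 = 1550 kN.

1550 kN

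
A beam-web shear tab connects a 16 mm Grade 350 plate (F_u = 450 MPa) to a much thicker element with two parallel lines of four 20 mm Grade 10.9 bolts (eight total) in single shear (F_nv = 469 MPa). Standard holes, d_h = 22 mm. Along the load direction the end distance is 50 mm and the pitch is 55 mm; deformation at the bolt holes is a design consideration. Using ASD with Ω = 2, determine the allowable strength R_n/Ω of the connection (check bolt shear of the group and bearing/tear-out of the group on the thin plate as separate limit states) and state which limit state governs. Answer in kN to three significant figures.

Bolt shear: A_b = π·20²/4 = 314.2 mm²; R_n = 469 × 314.2 × 8 × 1 / 1000 = 1179 kN → 1179 / 2 = 589 kN.
Bearing (1.2 l_c t F_u ≤ 2.4 d t F_u): upper limit = 2.4·20·16·450 / 1000 = 345.6 kN.
  Edge l_c = 50 − 22/2 = 39 → r_n = 337 kN; interior l_c = 55 − 22 = 33 → r_n = 285.1 kN.
  R_n,bearing = 2·337 + 6·285.1 = 2385 kN → 2385 / 2 = 1190 kN.
Bolt shear governs: 589 kN.

589 kN (bolt shear governs)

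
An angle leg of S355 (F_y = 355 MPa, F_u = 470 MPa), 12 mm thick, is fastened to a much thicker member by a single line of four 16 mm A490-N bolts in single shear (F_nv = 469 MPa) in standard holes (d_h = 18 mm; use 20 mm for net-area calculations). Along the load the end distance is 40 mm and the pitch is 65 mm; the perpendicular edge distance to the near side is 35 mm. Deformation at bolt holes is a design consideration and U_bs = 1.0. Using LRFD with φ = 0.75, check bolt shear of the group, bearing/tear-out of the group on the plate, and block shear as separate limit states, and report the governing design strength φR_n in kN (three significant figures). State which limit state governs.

283 kN (bolt shear governs)

Bolt shear: A_b = π·16²/4 = 201.1 mm²; R_n = 469 × 201.1 × 4 × 1 / 1000 = 377.2 kN → 0.75 × 377.2 = 283 kN.
Bearing: edge l_c = 31, r_n = 209.8 kN; interior l_c = 47, r_n = 216.6 kN; R_n = 209.8 + 3·216.6 = 859.5 kN → 645 kN.
Block shear: A_gv = 2820, A_nv = 1980, A_nt = 300 mm²; R_n = min(0.6F_uA_nv, 0.6F_yA_gv) + U_bs·F_u·A_nt = 699.4 kN → 525 kN.
Bolt shear governs: 283 kN.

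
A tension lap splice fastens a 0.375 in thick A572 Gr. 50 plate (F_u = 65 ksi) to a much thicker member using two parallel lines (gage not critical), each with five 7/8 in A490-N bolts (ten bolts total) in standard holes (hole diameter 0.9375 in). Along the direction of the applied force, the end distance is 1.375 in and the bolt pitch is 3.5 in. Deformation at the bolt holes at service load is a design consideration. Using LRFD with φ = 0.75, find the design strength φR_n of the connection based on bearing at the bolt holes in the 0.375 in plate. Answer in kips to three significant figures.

347 kips

Per bolt r_n = 1.2 l_c t F_u ≤ 2.4 d t F_u; upper limit = 2.4 × 0.875 × 0.375 × 65 = 51.19 kips.
Edge bolt: l_c = 1.375 − 0.9375/2 = 0.9062 in → 1.2 × 0.9062 × 0.375 × 65 = 26.51 → r_n = 26.51 kips.
Interior bolts: l_c = 3.5 − 0.9375 = 2.562 in → 1.2 × 2.562 × 0.375 × 65 = 74.95 → r_n = 51.19 kips.
R_n = 2 × 26.51 + 8 × 51.19 = 462.5 kips.
Design strength φR_n = 0.75 × 462.5 = 347 kips.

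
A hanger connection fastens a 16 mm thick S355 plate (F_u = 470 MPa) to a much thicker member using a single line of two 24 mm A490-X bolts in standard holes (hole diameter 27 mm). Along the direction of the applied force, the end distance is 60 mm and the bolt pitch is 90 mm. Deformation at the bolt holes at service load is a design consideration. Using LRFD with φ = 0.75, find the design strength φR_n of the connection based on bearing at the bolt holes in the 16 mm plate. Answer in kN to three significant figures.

640 kN

Per bolt r_n = 1.2 l_c t F_u ≤ 2.4 d t F_u; upper limit = 2.4 × 24 × 16 × 470 / 1000 = 433.2 kN.
Edge bolt: l_c = 60 − 27/2 = 46.5 mm → 1.2 × 46.5 × 16 × 470 / 1000 = 419.6 → r_n = 419.6 kN.
Interior bolts: l_c = 90 − 27 = 63 mm → 1.2 × 63 × 16 × 470 / 1000 = 568.5 → r_n = 433.2 kN.
R_n = 1 × 419.6 + 1 × 433.2 = 852.8 kN.
Design strength φR_n = 0.75 × 852.8 = 640 kN.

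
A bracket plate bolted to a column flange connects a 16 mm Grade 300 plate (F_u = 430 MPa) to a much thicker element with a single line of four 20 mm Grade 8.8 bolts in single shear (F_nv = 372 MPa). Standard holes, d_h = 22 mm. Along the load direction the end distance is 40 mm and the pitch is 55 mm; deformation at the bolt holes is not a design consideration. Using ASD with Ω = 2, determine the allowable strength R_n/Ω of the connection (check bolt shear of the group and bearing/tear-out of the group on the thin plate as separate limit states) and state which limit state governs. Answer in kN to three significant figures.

Bolt shear: A_b = π·20²/4 = 314.2 mm²; R_n = 372 × 314.2 × 4 × 1 / 1000 = 467.5 kN → 467.5 / 2 = 234 kN.
Bearing (1.5 l_c t F_u ≤ 3.0 d t F_u): upper limit = 3.0·20·16·430 / 1000 = 412.8 kN.
  Edge l_c = 40 − 22/2 = 29 → r_n = 299.3 kN; interior l_c = 55 − 22 = 33 → r_n = 340.6 kN.
  R_n,bearing = 1·299.3 + 3·340.6 = 1321 kN → 1321 / 2 = 660 kN.
Bolt shear governs: 234 kN.

234 kN (bolt shear governs)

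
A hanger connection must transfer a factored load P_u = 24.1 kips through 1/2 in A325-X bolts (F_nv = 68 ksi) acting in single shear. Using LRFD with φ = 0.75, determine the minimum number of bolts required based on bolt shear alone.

A_b = π·0.5²/4 = 0.1963 in².
Per-bolt design strength φR_n = 0.75 × 68 × 0.1963 × 1 = 10.01 kips.
n ≥ 24.1 / 10.01 = 2.407 → use 3 bolts.

3 bolts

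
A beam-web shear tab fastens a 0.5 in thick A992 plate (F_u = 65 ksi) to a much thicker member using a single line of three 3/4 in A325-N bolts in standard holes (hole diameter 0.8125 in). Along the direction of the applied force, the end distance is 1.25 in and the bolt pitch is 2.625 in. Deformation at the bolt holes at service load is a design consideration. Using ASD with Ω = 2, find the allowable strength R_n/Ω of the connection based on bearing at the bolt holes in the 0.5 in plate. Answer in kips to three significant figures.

75 kips

Per bolt r_n = 1.2 l_c t F_u ≤ 2.4 d t F_u; upper limit = 2.4 × 0.75 × 0.5 × 65 = 58.5 kips.
Edge bolt: l_c = 1.25 − 0.8125/2 = 0.8438 in → 1.2 × 0.8438 × 0.5 × 65 = 32.91 → r_n = 32.91 kips.
Interior bolts: l_c = 2.625 − 0.8125 = 1.812 in → 1.2 × 1.812 × 0.5 × 65 = 70.69 → r_n = 58.5 kips.
R_n = 1 × 32.91 + 2 × 58.5 = 149.9 kips.
Allowable strength R_n/Ω = 149.9 / 2 = 75 kips.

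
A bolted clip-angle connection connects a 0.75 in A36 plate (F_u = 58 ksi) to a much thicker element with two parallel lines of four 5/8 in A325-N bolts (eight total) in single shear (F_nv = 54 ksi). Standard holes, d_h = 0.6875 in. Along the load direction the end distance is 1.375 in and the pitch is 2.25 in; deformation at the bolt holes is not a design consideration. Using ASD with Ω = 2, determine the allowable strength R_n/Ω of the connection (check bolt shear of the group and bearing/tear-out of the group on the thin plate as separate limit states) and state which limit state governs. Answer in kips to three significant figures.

Bolt shear: A_b = π·0.625²/4 = 0.3068 in²; R_n = 54 × 0.3068 × 8 × 1 = 132.5 kips → 132.5 / 2 = 66.3 kips.
Bearing (1.5 l_c t F_u ≤ 3.0 d t F_u): upper limit = 3.0·0.625·0.75·58 = 81.56 kips.
  Edge l_c = 1.375 − 0.6875/2 = 1.031 → r_n = 67.29 kips; interior l_c = 2.25 − 0.6875 = 1.562 → r_n = 81.56 kips.
  R_n,bearing = 2·67.29 + 6·81.56 = 624 kips → 624 / 2 = 312 kips.
Bolt shear governs: 66.3 kips.

66.3 kips (bolt shear governs)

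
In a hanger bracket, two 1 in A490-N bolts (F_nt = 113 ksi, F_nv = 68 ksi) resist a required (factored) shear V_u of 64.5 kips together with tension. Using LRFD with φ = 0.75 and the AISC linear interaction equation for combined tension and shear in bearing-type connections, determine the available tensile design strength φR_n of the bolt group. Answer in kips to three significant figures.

A_b = π·1²/4 = 0.7854 in²; f_rv = 64.5 / (2 × 0.7854) = 41.06 ksi.
F'_nt = 1.3 F_nt − (F_nt / φF_nv) f_rv = 1.3·113 − (113/(0.75·68))·41.06 = 55.92 ksi, capped at F_nt → F'_nt = 55.92 ksi.
R_n = F'_nt · A_b · n = 55.92 × 0.7854 × 2 = 87.84 kips.
Design strength φR_n = 0.75 × 87.84 = 65.9 kips.

65.9 kips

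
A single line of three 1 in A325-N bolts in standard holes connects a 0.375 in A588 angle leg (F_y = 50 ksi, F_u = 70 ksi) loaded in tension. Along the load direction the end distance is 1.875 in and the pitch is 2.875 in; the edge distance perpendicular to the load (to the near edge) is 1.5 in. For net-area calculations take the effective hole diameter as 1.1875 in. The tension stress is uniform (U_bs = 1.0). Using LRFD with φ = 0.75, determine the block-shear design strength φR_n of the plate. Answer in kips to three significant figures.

Shear plane L_v = 1.875 + 2·2.875 = 7.625 in; A_gv = 7.625 × 0.375 = 2.859 in².
A_nv = (7.625 − 2.5·1.1875) × 0.375 = 1.746 in².
A_nt = (1.5 − 0.5·1.1875) × 0.375 = 0.3398 in².
0.6 F_u A_nv = 73.34 kips; 0.6 F_y A_gv = 85.78 kips → shear rupture governs the shear term.
R_n = 73.34 + 1.0 × 70 × 0.3398 = 97.12 kips.
Design strength φR_n = 0.75 × 97.12 = 72.8 kips.

72.8 kips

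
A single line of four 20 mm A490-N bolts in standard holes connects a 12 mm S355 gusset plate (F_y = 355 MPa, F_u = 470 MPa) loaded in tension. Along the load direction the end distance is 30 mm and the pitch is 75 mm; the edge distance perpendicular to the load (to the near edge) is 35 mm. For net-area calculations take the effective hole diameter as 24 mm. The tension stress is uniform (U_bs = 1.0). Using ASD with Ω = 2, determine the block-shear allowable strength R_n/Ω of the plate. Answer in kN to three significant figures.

Shear plane L_v = 30 + 3·75 = 255 mm; A_gv = 255 × 12 = 3060 mm².
A_nv = (255 − 3.5·24) × 12 = 2052 mm².
A_nt = (35 − 0.5·24) × 12 = 276 mm².
0.6 F_u A_nv = 578.7 kN; 0.6 F_y A_gv = 651.8 kN → shear rupture governs the shear term.
R_n = 578.7 + 1.0 × 470 × 276 / 1000 = 708.4 kN.
Allowable strength R_n/Ω = 708.4 / 2 = 354 kN.

354 kN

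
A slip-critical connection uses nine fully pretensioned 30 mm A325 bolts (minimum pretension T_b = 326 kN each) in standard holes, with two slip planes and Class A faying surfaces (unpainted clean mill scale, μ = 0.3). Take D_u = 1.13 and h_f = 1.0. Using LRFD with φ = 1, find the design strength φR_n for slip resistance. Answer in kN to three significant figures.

R_n = μ · D_u · h_f · T_b · n_s · n_b = 0.3 × 1.13 × 1.0 × 326 × 2 × 9 = 1989 kN.
Design strength φR_n = 1 × 1989 = 1990 kN.

1990 kN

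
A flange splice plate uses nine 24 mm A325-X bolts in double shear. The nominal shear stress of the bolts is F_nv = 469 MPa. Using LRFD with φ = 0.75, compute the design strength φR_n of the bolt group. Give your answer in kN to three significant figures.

2860 kN

A_b = π × 24² / 4 = 452.4 mm².
R_n = F_nv · A_b · n · n_s = 469 × 452.4 × 9 × 2 / 1000 = 3819 kN.
Design strength φR_n = 0.75 × 3819 = 2860 kN.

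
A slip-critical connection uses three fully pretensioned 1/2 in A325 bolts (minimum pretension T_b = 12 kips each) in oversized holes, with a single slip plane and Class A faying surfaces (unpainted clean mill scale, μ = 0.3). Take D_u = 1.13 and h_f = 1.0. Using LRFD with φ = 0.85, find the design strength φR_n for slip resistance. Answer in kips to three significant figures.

10.4 kips

R_n = μ · D_u · h_f · T_b · n_s · n_b = 0.3 × 1.13 × 1.0 × 12 × 1 × 3 = 12.2 kips.
Design strength φR_n = 0.85 × 12.2 = 10.4 kips.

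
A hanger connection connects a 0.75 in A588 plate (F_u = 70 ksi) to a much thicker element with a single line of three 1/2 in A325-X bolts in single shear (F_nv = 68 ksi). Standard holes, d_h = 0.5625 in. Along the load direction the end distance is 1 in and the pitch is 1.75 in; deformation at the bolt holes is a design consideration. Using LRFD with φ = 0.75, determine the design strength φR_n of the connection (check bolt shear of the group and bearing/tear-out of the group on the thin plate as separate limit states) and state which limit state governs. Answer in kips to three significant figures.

30 kips (bolt shear governs)

Bolt shear: A_b = π·0.5²/4 = 0.1963 in²; R_n = 68 × 0.1963 × 3 × 1 = 40.06 kips → 0.75 × 40.06 = 30 kips.
Bearing (1.2 l_c t F_u ≤ 2.4 d t F_u): upper limit = 2.4·0.5·0.75·70 = 63 kips.
  Edge l_c = 1 − 0.5625/2 = 0.7188 → r_n = 45.28 kips; interior l_c = 1.75 − 0.5625 = 1.188 → r_n = 63 kips.
  R_n,bearing = 1·45.28 + 2·63 = 171.3 kips → 0.75 × 171.3 = 128 kips.
Bolt shear governs: 30 kips.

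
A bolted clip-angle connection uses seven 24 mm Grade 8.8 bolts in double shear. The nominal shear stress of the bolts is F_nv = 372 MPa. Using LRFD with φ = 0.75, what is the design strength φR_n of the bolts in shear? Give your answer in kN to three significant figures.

1770 kN

A_b = π × 24² / 4 = 452.4 mm².
R_n = F_nv · A_b · n · n_s = 372 × 452.4 × 7 × 2 / 1000 = 2356 kN.
Design strength φR_n = 0.75 × 2356 = 1770 kN.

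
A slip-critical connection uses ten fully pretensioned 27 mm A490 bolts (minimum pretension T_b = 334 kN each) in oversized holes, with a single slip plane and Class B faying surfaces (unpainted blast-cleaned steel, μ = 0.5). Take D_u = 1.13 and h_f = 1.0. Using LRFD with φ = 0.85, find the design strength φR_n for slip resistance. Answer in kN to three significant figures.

1600 kN

R_n = μ · D_u · h_f · T_b · n_s · n_b = 0.5 × 1.13 × 1.0 × 334 × 1 × 10 = 1887 kN.
Design strength φR_n = 0.85 × 1887 = 1600 kN.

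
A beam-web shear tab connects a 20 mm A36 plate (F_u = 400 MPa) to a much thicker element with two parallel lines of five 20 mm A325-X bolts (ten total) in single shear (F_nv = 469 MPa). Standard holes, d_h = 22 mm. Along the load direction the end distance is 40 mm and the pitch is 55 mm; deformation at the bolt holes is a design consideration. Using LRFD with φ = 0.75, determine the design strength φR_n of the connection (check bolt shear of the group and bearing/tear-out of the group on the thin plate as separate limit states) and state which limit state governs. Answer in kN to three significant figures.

1110 kN (bolt shear governs)

Bolt shear: A_b = π·20²/4 = 314.2 mm²; R_n = 469 × 314.2 × 10 × 1 / 1000 = 1473 kN → 0.75 × 1473 = 1110 kN.
Bearing (1.2 l_c t F_u ≤ 2.4 d t F_u): upper limit = 2.4·20·20·400 / 1000 = 384 kN.
  Edge l_c = 40 − 22/2 = 29 → r_n = 278.4 kN; interior l_c = 55 − 22 = 33 → r_n = 316.8 kN.
  R_n,bearing = 2·278.4 + 8·316.8 = 3091 kN → 0.75 × 3091 = 2320 kN.
Bolt shear governs: 1110 kN.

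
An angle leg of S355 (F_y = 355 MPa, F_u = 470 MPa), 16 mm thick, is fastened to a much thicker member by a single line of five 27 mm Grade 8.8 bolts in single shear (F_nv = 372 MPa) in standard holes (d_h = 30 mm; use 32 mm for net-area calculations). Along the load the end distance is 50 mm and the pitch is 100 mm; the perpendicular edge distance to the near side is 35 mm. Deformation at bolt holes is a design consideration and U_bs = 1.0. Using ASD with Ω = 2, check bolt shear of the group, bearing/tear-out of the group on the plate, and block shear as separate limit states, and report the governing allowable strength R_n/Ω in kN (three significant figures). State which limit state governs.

532 kN (bolt shear governs)

Bolt shear: A_b = π·27²/4 = 572.6 mm²; R_n = 372 × 572.6 × 5 × 1 / 1000 = 1065 kN → 1065 / 2 = 532 kN.
Bearing: edge l_c = 35, r_n = 315.8 kN; interior l_c = 70, r_n = 487.3 kN; R_n = 315.8 + 4·487.3 = 2265 kN → 1130 kN.
Block shear: A_gv = 7200, A_nv = 4896, A_nt = 304 mm²; R_n = min(0.6F_uA_nv, 0.6F_yA_gv) + U_bs·F_u·A_nt = 1524 kN → 762 kN.
Bolt shear governs: 532 kN.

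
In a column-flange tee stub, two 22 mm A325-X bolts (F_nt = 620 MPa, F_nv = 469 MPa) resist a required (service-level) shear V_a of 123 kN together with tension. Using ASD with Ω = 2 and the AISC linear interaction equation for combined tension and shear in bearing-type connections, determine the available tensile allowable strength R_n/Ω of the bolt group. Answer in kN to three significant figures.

144 kN

A_b = π·22²/4 = 380.1 mm²; f_rv = 123 × 1000 / (2 × 380.1) = 161.8 MPa.
F'_nt = 1.3 F_nt − (Ω F_nt / F_nv) f_rv = 1.3·620 − (2·620/469)·161.8 = 378.3 MPa, capped at F_nt → F'_nt = 378.3 MPa.
R_n = F'_nt · A_b · n = 378.3 × 380.1 × 2 / 1000 = 287.6 kN.
Allowable strength R_n/Ω = 287.6 / 2 = 144 kN.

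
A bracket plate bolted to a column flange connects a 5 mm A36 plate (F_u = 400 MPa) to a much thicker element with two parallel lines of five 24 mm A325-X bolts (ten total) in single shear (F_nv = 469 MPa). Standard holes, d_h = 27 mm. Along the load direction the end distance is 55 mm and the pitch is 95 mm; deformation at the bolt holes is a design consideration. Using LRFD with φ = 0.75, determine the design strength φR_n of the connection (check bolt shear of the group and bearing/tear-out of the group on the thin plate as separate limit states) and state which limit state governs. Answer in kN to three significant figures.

841 kN (bearing governs)

Bolt shear: A_b = π·24²/4 = 452.4 mm²; R_n = 469 × 452.4 × 10 × 1 / 1000 = 2122 kN → 0.75 × 2122 = 1590 kN.
Bearing (1.2 l_c t F_u ≤ 2.4 d t F_u): upper limit = 2.4·24·5·400 / 1000 = 115.2 kN.
  Edge l_c = 55 − 27/2 = 41.5 → r_n = 99.6 kN; interior l_c = 95 − 27 = 68 → r_n = 115.2 kN.
  R_n,bearing = 2·99.6 + 8·115.2 = 1121 kN → 0.75 × 1121 = 841 kN.
Bearing governs: 841 kN.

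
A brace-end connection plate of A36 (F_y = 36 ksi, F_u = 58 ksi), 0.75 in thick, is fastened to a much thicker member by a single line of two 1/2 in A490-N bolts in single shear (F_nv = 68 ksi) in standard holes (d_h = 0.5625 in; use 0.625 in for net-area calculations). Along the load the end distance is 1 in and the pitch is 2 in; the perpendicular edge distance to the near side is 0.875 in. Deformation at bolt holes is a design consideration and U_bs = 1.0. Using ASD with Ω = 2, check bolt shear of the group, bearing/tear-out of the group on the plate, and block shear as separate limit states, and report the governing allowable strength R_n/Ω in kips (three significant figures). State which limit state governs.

Bolt shear: A_b = π·0.5²/4 = 0.1963 in²; R_n = 68 × 0.1963 × 2 × 1 = 26.7 kips → 26.7 / 2 = 13.4 kips.
Bearing: edge l_c = 0.7188, r_n = 37.52 kips; interior l_c = 1.438, r_n = 52.2 kips; R_n = 37.52 + 1·52.2 = 89.72 kips → 44.9 kips.
Block shear: A_gv = 2.25, A_nv = 1.547, A_nt = 0.4219 in²; R_n = min(0.6F_uA_nv, 0.6F_yA_gv) + U_bs·F_u·A_nt = 73.07 kips → 36.5 kips.
Bolt shear governs: 13.4 kips.

13.4 kips (bolt shear governs)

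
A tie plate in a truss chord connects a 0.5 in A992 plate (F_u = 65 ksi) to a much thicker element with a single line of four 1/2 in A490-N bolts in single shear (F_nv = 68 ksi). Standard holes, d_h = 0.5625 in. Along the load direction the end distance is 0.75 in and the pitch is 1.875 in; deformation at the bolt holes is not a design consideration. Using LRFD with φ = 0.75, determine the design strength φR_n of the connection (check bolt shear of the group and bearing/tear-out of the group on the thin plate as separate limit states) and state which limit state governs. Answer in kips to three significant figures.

Bolt shear: A_b = π·0.5²/4 = 0.1963 in²; R_n = 68 × 0.1963 × 4 × 1 = 53.41 kips → 0.75 × 53.41 = 40.1 kips.
Bearing (1.5 l_c t F_u ≤ 3.0 d t F_u): upper limit = 3.0·0.5·0.5·65 = 48.75 kips.
  Edge l_c = 0.75 − 0.5625/2 = 0.4688 → r_n = 22.85 kips; interior l_c = 1.875 − 0.5625 = 1.312 → r_n = 48.75 kips.
  R_n,bearing = 1·22.85 + 3·48.75 = 169.1 kips → 0.75 × 169.1 = 127 kips.
Bolt shear governs: 40.1 kips.

40.1 kips (bolt shear governs)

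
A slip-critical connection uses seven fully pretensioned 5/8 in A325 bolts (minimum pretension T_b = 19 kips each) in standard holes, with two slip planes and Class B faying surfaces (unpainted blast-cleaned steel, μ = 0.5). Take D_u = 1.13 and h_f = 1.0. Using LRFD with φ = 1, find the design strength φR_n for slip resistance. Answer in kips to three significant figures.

150 kips

R_n = μ · D_u · h_f · T_b · n_s · n_b = 0.5 × 1.13 × 1.0 × 19 × 2 × 7 = 150.3 kips.
Design strength φR_n = 1 × 150.3 = 150 kips.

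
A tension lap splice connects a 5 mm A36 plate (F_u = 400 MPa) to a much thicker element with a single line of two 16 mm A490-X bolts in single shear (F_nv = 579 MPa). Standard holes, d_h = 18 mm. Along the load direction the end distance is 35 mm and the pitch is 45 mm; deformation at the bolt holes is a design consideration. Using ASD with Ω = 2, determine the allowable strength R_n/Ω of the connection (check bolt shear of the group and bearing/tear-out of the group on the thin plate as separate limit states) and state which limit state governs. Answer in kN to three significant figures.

Bolt shear: A_b = π·16²/4 = 201.1 mm²; R_n = 579 × 201.1 × 2 × 1 / 1000 = 232.8 kN → 232.8 / 2 = 116 kN.
Bearing (1.2 l_c t F_u ≤ 2.4 d t F_u): upper limit = 2.4·16·5·400 / 1000 = 76.8 kN.
  Edge l_c = 35 − 18/2 = 26 → r_n = 62.4 kN; interior l_c = 45 − 18 = 27 → r_n = 64.8 kN.
  R_n,bearing = 1·62.4 + 1·64.8 = 127.2 kN → 127.2 / 2 = 63.6 kN.
Bearing governs: 63.6 kN.

63.6 kN (bearing governs)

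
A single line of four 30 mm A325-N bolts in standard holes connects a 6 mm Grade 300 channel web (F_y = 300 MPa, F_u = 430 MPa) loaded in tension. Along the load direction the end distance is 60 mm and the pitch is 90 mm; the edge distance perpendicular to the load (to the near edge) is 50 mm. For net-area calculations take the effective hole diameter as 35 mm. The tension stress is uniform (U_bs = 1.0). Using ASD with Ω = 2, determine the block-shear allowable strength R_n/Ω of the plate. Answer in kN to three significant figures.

203 kN

Shear plane L_v = 60 + 3·90 = 330 mm; A_gv = 330 × 6 = 1980 mm².
A_nv = (330 − 3.5·35) × 6 = 1245 mm².
A_nt = (50 − 0.5·35) × 6 = 195 mm².
0.6 F_u A_nv = 321.2 kN; 0.6 F_y A_gv = 356.4 kN → shear rupture governs the shear term.
R_n = 321.2 + 1.0 × 430 × 195 / 1000 = 405.1 kN.
Allowable strength R_n/Ω = 405.1 / 2 = 203 kN.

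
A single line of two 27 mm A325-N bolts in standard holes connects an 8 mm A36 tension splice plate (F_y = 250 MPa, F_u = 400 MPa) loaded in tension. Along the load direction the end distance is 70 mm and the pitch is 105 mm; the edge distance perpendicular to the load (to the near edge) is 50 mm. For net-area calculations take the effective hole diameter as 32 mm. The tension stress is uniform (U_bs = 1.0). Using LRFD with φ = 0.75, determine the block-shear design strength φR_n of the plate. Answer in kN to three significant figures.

239 kN

Shear plane L_v = 70 + 1·105 = 175 mm; A_gv = 175 × 8 = 1400 mm².
A_nv = (175 − 1.5·32) × 8 = 1016 mm².
A_nt = (50 − 0.5·32) × 8 = 272 mm².
0.6 F_u A_nv = 243.8 kN; 0.6 F_y A_gv = 210 kN → shear yielding governs the shear term.
R_n = 210 + 1.0 × 400 × 272 / 1000 = 318.8 kN.
Design strength φR_n = 0.75 × 318.8 = 239 kN.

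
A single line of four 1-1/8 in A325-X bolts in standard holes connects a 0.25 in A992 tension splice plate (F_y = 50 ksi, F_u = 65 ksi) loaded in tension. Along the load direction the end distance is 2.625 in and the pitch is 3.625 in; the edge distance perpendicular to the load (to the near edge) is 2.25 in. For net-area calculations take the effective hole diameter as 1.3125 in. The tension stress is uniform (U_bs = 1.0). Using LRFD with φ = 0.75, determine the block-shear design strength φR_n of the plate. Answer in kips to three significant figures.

84.6 kips

Shear plane L_v = 2.625 + 3·3.625 = 13.5 in; A_gv = 13.5 × 0.25 = 3.375 in².
A_nv = (13.5 − 3.5·1.3125) × 0.25 = 2.227 in².
A_nt = (2.25 − 0.5·1.3125) × 0.25 = 0.3984 in².
0.6 F_u A_nv = 86.84 kips; 0.6 F_y A_gv = 101.2 kips → shear rupture governs the shear term.
R_n = 86.84 + 1.0 × 65 × 0.3984 = 112.7 kips.
Design strength φR_n = 0.75 × 112.7 = 84.6 kips.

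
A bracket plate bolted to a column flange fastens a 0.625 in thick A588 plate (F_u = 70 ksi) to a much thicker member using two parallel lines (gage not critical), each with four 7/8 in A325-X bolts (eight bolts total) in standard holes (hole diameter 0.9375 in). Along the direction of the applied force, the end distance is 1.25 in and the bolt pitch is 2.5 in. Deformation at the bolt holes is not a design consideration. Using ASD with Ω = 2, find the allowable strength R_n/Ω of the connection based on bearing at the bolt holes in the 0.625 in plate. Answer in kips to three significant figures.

Per bolt r_n = 1.5 l_c t F_u ≤ 3.0 d t F_u; upper limit = 3.0 × 0.875 × 0.625 × 70 = 114.8 kips.
Edge bolt: l_c = 1.25 − 0.9375/2 = 0.7812 in → 1.5 × 0.7812 × 0.625 × 70 = 51.27 → r_n = 51.27 kips.
Interior bolts: l_c = 2.5 − 0.9375 = 1.562 in → 1.5 × 1.562 × 0.625 × 70 = 102.5 → r_n = 102.5 kips.
R_n = 2 × 51.27 + 6 × 102.5 = 717.8 kips.
Allowable strength R_n/Ω = 717.8 / 2 = 359 kips.

359 kips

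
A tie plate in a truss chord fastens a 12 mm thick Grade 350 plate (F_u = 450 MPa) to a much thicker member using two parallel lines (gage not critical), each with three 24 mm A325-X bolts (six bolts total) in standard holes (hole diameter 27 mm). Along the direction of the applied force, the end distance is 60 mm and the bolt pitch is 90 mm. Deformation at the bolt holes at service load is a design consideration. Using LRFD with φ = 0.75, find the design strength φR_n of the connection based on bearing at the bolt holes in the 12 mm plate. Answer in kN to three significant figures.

Per bolt r_n = 1.2 l_c t F_u ≤ 2.4 d t F_u; upper limit = 2.4 × 24 × 12 × 450 / 1000 = 311 kN.
Edge bolt: l_c = 60 − 27/2 = 46.5 mm → 1.2 × 46.5 × 12 × 450 / 1000 = 301.3 → r_n = 301.3 kN.
Interior bolts: l_c = 90 − 27 = 63 mm → 1.2 × 63 × 12 × 450 / 1000 = 408.2 → r_n = 311 kN.
R_n = 2 × 301.3 + 4 × 311 = 1847 kN.
Design strength φR_n = 0.75 × 1847 = 1390 kN.

1390 kN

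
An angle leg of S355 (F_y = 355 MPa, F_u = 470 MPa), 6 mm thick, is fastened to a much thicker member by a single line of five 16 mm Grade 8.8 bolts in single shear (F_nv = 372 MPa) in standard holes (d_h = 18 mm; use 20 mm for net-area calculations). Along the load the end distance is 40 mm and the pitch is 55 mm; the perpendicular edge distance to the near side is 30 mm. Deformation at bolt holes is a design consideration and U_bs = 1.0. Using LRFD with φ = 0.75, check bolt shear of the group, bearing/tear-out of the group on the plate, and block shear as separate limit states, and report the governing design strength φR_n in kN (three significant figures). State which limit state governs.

Bolt shear: A_b = π·16²/4 = 201.1 mm²; R_n = 372 × 201.1 × 5 × 1 / 1000 = 374 kN → 0.75 × 374 = 280 kN.
Bearing: edge l_c = 31, r_n = 104.9 kN; interior l_c = 37, r_n = 108.3 kN; R_n = 104.9 + 4·108.3 = 538.1 kN → 404 kN.
Block shear: A_gv = 1560, A_nv = 1020, A_nt = 120 mm²; R_n = min(0.6F_uA_nv, 0.6F_yA_gv) + U_bs·F_u·A_nt = 344 kN → 258 kN.
Block shear governs: 258 kN.

258 kN (block shear governs)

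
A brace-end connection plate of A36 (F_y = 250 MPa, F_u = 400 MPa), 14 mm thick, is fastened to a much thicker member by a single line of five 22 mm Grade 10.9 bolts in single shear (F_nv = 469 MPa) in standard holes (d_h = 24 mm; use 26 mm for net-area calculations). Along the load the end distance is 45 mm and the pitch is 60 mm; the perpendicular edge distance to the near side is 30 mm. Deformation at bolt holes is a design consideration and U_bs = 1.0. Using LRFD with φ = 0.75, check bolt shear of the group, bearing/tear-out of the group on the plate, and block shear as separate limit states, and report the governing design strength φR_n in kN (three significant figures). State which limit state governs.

Bolt shear: A_b = π·22²/4 = 380.1 mm²; R_n = 469 × 380.1 × 5 × 1 / 1000 = 891.4 kN → 0.75 × 891.4 = 669 kN.
Bearing: edge l_c = 33, r_n = 221.8 kN; interior l_c = 36, r_n = 241.9 kN; R_n = 221.8 + 4·241.9 = 1189 kN → 892 kN.
Block shear: A_gv = 3990, A_nv = 2352, A_nt = 238 mm²; R_n = min(0.6F_uA_nv, 0.6F_yA_gv) + U_bs·F_u·A_nt = 659.7 kN → 495 kN.
Block shear governs: 495 kN.

495 kN (block shear governs)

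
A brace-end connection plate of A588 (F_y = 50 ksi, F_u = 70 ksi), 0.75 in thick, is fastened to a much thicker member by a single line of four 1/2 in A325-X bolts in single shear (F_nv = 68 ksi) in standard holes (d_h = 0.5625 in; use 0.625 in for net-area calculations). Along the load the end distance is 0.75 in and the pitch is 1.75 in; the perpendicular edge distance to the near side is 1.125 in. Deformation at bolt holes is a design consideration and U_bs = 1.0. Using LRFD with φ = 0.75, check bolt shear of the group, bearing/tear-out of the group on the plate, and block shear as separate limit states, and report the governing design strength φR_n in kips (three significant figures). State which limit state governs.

Bolt shear: A_b = π·0.5²/4 = 0.1963 in²; R_n = 68 × 0.1963 × 4 × 1 = 53.41 kips → 0.75 × 53.41 = 40.1 kips.
Bearing: edge l_c = 0.4688, r_n = 29.53 kips; interior l_c = 1.188, r_n = 63 kips; R_n = 29.53 + 3·63 = 218.5 kips → 164 kips.
Block shear: A_gv = 4.5, A_nv = 2.859, A_nt = 0.6094 in²; R_n = min(0.6F_uA_nv, 0.6F_yA_gv) + U_bs·F_u·A_nt = 162.8 kips → 122 kips.
Bolt shear governs: 40.1 kips.

40.1 kips (bolt shear governs)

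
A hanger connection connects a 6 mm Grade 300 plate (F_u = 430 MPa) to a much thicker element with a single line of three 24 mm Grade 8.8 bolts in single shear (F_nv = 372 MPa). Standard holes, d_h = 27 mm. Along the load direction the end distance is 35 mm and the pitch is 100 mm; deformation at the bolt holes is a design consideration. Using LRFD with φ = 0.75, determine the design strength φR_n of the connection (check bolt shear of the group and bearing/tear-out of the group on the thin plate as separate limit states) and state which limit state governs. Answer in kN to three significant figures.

Bolt shear: A_b = π·24²/4 = 452.4 mm²; R_n = 372 × 452.4 × 3 × 1 / 1000 = 504.9 kN → 0.75 × 504.9 = 379 kN.
Bearing (1.2 l_c t F_u ≤ 2.4 d t F_u): upper limit = 2.4·24·6·430 / 1000 = 148.6 kN.
  Edge l_c = 35 − 27/2 = 21.5 → r_n = 66.56 kN; interior l_c = 100 − 27 = 73 → r_n = 148.6 kN.
  R_n,bearing = 1·66.56 + 2·148.6 = 363.8 kN → 0.75 × 363.8 = 273 kN.
Bearing governs: 273 kN.

273 kN (bearing governs)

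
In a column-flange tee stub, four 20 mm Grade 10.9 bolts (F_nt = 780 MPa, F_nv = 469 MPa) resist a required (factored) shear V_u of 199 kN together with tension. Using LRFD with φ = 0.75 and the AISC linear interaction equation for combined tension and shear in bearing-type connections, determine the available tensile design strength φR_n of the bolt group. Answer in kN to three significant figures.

A_b = π·20²/4 = 314.2 mm²; f_rv = 199 × 1000 / (4 × 314.2) = 158.4 MPa.
F'_nt = 1.3 F_nt − (F_nt / φF_nv) f_rv = 1.3·780 − (780/(0.75·469))·158.4 = 662.8 MPa, capped at F_nt → F'_nt = 662.8 MPa.
R_n = F'_nt · A_b · n = 662.8 × 314.2 × 4 / 1000 = 833 kN.
Design strength φR_n = 0.75 × 833 = 625 kN.

625 kN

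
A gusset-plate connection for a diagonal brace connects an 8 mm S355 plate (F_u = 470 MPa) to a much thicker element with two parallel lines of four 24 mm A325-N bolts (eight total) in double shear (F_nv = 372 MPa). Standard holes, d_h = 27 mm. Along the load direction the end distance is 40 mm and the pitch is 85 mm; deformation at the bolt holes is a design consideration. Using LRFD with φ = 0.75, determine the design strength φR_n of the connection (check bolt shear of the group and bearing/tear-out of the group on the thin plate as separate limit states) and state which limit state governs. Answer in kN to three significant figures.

1150 kN (bearing governs)

Bolt shear: A_b = π·24²/4 = 452.4 mm²; R_n = 372 × 452.4 × 8 × 2 / 1000 = 2693 kN → 0.75 × 2693 = 2020 kN.
Bearing (1.2 l_c t F_u ≤ 2.4 d t F_u): upper limit = 2.4·24·8·470 / 1000 = 216.6 kN.
  Edge l_c = 40 − 27/2 = 26.5 → r_n = 119.6 kN; interior l_c = 85 − 27 = 58 → r_n = 216.6 kN.
  R_n,bearing = 2·119.6 + 6·216.6 = 1539 kN → 0.75 × 1539 = 1150 kN.
Bearing governs: 1150 kN.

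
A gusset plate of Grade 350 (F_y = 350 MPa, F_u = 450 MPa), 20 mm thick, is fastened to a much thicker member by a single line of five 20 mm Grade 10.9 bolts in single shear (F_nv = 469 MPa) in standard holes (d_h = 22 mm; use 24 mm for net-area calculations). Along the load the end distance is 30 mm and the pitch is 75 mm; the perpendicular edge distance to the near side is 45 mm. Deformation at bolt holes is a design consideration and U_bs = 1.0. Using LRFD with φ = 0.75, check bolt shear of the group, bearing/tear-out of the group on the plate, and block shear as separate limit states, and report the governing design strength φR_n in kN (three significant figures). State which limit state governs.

Bolt shear: A_b = π·20²/4 = 314.2 mm²; R_n = 469 × 314.2 × 5 × 1 / 1000 = 736.7 kN → 0.75 × 736.7 = 553 kN.
Bearing: edge l_c = 19, r_n = 205.2 kN; interior l_c = 53, r_n = 432 kN; R_n = 205.2 + 4·432 = 1933 kN → 1450 kN.
Block shear: A_gv = 6600, A_nv = 4440, A_nt = 660 mm²; R_n = min(0.6F_uA_nv, 0.6F_yA_gv) + U_bs·F_u·A_nt = 1496 kN → 1120 kN.
Bolt shear governs: 553 kN.

553 kN (bolt shear governs)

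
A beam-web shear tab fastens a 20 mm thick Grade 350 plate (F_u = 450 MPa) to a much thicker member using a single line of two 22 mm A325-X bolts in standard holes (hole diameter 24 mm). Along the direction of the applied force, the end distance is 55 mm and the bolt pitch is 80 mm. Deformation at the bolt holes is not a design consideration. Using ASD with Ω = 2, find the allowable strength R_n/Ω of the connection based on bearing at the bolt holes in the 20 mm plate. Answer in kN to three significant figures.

587 kN

Per bolt r_n = 1.5 l_c t F_u ≤ 3.0 d t F_u; upper limit = 3.0 × 22 × 20 × 450 / 1000 = 594 kN.
Edge bolt: l_c = 55 − 24/2 = 43 mm → 1.5 × 43 × 20 × 450 / 1000 = 580.5 → r_n = 580.5 kN.
Interior bolts: l_c = 80 − 24 = 56 mm → 1.5 × 56 × 20 × 450 / 1000 = 756 → r_n = 594 kN.
R_n = 1 × 580.5 + 1 × 594 = 1174 kN.
Allowable strength R_n/Ω = 1174 / 2 = 587 kN.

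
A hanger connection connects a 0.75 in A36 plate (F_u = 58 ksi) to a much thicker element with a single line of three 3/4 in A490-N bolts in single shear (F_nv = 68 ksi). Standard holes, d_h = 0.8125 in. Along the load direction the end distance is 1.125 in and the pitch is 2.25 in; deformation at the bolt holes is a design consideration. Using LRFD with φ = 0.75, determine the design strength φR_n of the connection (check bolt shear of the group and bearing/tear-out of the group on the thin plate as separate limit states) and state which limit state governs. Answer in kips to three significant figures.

Bolt shear: A_b = π·0.75²/4 = 0.4418 in²; R_n = 68 × 0.4418 × 3 × 1 = 90.12 kips → 0.75 × 90.12 = 67.6 kips.
Bearing (1.2 l_c t F_u ≤ 2.4 d t F_u): upper limit = 2.4·0.75·0.75·58 = 78.3 kips.
  Edge l_c = 1.125 − 0.8125/2 = 0.7188 → r_n = 37.52 kips; interior l_c = 2.25 − 0.8125 = 1.438 → r_n = 75.04 kips.
  R_n,bearing = 1·37.52 + 2·75.04 = 187.6 kips → 0.75 × 187.6 = 141 kips.
Bolt shear governs: 67.6 kips.

67.6 kips (bolt shear governs)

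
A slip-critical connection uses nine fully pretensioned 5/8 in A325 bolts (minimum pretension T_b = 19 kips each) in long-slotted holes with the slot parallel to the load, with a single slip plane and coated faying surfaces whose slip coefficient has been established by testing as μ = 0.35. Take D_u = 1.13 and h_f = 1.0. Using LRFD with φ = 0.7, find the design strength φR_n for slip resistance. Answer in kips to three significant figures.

R_n = μ · D_u · h_f · T_b · n_s · n_b = 0.35 × 1.13 × 1.0 × 19 × 1 × 9 = 67.63 kips.
Design strength φR_n = 0.7 × 67.63 = 47.3 kips.

47.3 kips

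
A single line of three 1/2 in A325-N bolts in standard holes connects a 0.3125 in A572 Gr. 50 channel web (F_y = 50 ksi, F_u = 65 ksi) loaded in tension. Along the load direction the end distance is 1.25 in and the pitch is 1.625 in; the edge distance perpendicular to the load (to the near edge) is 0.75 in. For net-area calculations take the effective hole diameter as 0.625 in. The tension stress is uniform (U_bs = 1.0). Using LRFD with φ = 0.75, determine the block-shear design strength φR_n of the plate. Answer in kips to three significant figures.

33.5 kips

Shear plane L_v = 1.25 + 2·1.625 = 4.5 in; A_gv = 4.5 × 0.3125 = 1.406 in².
A_nv = (4.5 − 2.5·0.625) × 0.3125 = 0.918 in².
A_nt = (0.75 − 0.5·0.625) × 0.3125 = 0.1367 in².
0.6 F_u A_nv = 35.8 kips; 0.6 F_y A_gv = 42.19 kips → shear rupture governs the shear term.
R_n = 35.8 + 1.0 × 65 × 0.1367 = 44.69 kips.
Design strength φR_n = 0.75 × 44.69 = 33.5 kips.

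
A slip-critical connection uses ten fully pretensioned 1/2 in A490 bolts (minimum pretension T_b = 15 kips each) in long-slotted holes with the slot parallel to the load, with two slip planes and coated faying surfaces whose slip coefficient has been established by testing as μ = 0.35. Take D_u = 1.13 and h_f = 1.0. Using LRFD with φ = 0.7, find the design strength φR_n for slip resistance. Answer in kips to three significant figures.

R_n = μ · D_u · h_f · T_b · n_s · n_b = 0.35 × 1.13 × 1.0 × 15 × 2 × 10 = 118.6 kips.
Design strength φR_n = 0.7 × 118.6 = 83.1 kips.

83.1 kips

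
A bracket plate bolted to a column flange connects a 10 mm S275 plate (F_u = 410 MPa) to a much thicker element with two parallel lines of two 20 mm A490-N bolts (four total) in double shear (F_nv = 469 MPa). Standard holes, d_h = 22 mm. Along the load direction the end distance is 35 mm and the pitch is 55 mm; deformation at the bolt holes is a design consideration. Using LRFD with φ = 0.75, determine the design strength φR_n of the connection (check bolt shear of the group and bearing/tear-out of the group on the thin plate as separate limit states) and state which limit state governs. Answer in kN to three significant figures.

421 kN (bearing governs)

Bolt shear: A_b = π·20²/4 = 314.2 mm²; R_n = 469 × 314.2 × 4 × 2 / 1000 = 1179 kN → 0.75 × 1179 = 884 kN.
Bearing (1.2 l_c t F_u ≤ 2.4 d t F_u): upper limit = 2.4·20·10·410 / 1000 = 196.8 kN.
  Edge l_c = 35 − 22/2 = 24 → r_n = 118.1 kN; interior l_c = 55 − 22 = 33 → r_n = 162.4 kN.
  R_n,bearing = 2·118.1 + 2·162.4 = 560.9 kN → 0.75 × 560.9 = 421 kN.
Bearing governs: 421 kN.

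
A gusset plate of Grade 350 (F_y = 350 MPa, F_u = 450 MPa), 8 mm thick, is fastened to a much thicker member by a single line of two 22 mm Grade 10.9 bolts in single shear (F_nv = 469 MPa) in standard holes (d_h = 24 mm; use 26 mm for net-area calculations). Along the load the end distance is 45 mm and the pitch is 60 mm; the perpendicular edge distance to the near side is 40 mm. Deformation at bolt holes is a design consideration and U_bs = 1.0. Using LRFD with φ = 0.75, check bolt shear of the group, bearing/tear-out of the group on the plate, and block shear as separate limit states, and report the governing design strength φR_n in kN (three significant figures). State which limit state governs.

Bolt shear: A_b = π·22²/4 = 380.1 mm²; R_n = 469 × 380.1 × 2 × 1 / 1000 = 356.6 kN → 0.75 × 356.6 = 267 kN.
Bearing: edge l_c = 33, r_n = 142.6 kN; interior l_c = 36, r_n = 155.5 kN; R_n = 142.6 + 1·155.5 = 298.1 kN → 224 kN.
Block shear: A_gv = 840, A_nv = 528, A_nt = 216 mm²; R_n = min(0.6F_uA_nv, 0.6F_yA_gv) + U_bs·F_u·A_nt = 239.8 kN → 180 kN.
Block shear governs: 180 kN.

180 kN (block shear governs)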